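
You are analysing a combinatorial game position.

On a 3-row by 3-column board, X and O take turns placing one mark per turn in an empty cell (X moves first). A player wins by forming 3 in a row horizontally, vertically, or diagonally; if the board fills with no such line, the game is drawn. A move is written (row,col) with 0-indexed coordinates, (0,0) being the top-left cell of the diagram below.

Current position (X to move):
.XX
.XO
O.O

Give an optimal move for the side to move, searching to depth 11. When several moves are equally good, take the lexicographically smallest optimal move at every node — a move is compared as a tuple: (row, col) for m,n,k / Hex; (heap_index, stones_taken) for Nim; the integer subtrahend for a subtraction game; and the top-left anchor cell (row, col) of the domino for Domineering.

[.XX/.XO/O.O] X move#1: (0,0):+1/XXX/.XO/O.O*, (1,0):-1/.XX/XXO/O.O, (2,1):+1/.XX/.XO/OXO
[XXX/.XO/O.O] end (terminal -1, O#2); searched .XX/.XO/O.O to 11

X's best at [.XX/.XO/O.O]: (0,0)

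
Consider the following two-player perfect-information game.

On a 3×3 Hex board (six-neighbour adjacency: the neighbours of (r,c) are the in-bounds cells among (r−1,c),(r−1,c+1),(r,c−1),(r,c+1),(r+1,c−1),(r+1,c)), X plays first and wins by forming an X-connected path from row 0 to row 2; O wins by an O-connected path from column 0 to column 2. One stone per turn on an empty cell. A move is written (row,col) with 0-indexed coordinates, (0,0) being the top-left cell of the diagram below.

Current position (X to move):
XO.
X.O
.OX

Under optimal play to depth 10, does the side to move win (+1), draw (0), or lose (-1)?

value(XO./X.O/.OX, X) = +1

ply 1, X at XO./X.O/.OX | (0,2)=-1→XOX/X.O/.OX; (1,1)=-1→XO./XXO/.OX; (2,0)=+1→XO./X.O/XOX*
ply 2: XO./X.O/XOX is terminal -1 (O); from XO./X.O/.OX depth 10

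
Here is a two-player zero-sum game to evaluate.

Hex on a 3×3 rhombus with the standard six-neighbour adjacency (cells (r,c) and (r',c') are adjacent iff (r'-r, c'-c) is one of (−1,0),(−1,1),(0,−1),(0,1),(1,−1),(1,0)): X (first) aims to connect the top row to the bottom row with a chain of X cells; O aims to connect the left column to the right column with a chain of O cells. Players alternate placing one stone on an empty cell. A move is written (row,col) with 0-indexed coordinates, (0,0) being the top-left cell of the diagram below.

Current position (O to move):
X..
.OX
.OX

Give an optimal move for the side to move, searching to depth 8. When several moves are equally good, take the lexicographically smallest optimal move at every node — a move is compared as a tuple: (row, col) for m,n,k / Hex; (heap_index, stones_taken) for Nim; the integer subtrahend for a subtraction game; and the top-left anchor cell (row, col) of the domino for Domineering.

O's best at [X../.OX/.OX]: (0,2)

p1 O@[X../.OX/.OX]: (0,1)[XO./.OX/.OX]-1 (0,2)[X.O/.OX/.OX]+1* (1,0)[X../OOX/.OX]-1 (2,0)[X../.OX/OOX]-1
p2 X@[X.O/.OX/.OX]: (0,1)[XXO/.OX/.OX]-1* (1,0)[X.O/XOX/.OX]-1 (2,0)[X.O/.OX/XOX]-1
p3 O@[XXO/.OX/.OX]: (1,0)[XXO/OOX/.OX]+1* (2,0)[XXO/.OX/OOX]+1
p4 X@[XXO/OOX/.OX] terminal -1; root [X../.OX/.OX] d8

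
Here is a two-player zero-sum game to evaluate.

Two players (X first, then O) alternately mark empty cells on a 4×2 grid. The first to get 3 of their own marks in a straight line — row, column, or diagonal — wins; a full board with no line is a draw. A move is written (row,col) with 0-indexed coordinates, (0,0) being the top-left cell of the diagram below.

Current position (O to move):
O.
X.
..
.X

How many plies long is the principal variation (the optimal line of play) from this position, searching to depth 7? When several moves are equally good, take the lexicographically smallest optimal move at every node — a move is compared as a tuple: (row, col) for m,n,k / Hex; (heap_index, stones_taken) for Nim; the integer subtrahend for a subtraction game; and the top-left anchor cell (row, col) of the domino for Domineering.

ply 1, O at O./X./../.X | (0,1)=+0→OO/X./../.X*; (1,1)=+0→O./XO/../.X; (2,0)=+0→O./X./O./.X; (2,1)=+0→O./X./.O/.X; (3,0)=+0→O./X./../OX
ply 2, X at OO/X./../.X | (1,1)=+0→OO/XX/../.X*; (2,0)=+0→OO/X./X./.X; (2,1)=+0→OO/X./.X/.X; (3,0)=+0→OO/X./../XX
ply 3, O at OO/XX/../.X | (2,0)=-1→OO/XX/O./.X; (2,1)=+0→OO/XX/.O/.X*; (3,0)=-1→OO/XX/../OX
ply 4, X at OO/XX/.O/.X | (2,0)=+0→OO/XX/XO/.X*; (3,0)=+0→OO/XX/.O/XX
ply 5, O at OO/XX/XO/.X | (3,0)=+0→OO/XX/XO/OX*
ply 6: OO/XX/XO/OX is terminal +0 (X); from O./X./../.X depth 7

PV length from [O./X./../.X]: 5 plies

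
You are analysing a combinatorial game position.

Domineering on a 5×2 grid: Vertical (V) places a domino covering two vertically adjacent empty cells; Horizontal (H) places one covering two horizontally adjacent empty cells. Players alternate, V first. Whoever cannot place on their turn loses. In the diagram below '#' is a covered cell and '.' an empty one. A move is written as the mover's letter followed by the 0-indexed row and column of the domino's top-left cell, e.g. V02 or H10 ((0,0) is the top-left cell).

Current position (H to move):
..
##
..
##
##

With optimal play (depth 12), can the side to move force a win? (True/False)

H winning at [../##/../##/##]: True

p1 H@[../##/../##/##]: H00[##/##/../##/##]+1* H20[../##/##/##/##]+1
p2 V@[##/##/../##/##] terminal -1; root [../##/../##/##] d12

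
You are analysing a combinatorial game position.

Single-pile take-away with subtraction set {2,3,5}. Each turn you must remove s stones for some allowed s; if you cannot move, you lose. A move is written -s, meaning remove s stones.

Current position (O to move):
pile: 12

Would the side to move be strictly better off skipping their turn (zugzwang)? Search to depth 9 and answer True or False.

zugzwang(12, O) = False

ply 1, O at 12 | -2=-1→10; -3=-1→9; -5=+1→7*
ply 2, X at 7 | -2=-1→5*; -3=-1→4; -5=-1→2
ply 3, O at 5 | -2=-1→3; -3=-1→2; -5=+1→0*
ply 4: 0 is terminal -1 (X); from 12 depth 9
pass branch (X moves first from the same position):
  | ply 1, X at 12 | -2=-1→10; -3=-1→9; -5=+1→7*
  | ply 2, O at 7 | -2=-1→5*; -3=-1→4; -5=-1→2
  | ply 3, X at 5 | -2=-1→3; -3=-1→2; -5=+1→0*
  | ply 4: 0 is terminal -1 (O); from 12 depth 9
O moving scores +1; O passing scores -1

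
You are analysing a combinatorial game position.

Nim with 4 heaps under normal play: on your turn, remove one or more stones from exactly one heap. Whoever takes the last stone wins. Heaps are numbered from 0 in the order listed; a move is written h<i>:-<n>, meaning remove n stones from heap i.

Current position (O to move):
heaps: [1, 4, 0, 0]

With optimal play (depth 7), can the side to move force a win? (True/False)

O winning at [(1,4,0,0)]: True

p1 O@[(1,4,0,0)]: h0:-1[(0,4,0,0)]-1 h1:-1[(1,3,0,0)]-1 h1:-2[(1,2,0,0)]-1 h1:-3[(1,1,0,0)]+1* h1:-4[(1,0,0,0)]-1
p2 X@[(1,1,0,0)]: h0:-1[(0,1,0,0)]-1* h1:-1[(1,0,0,0)]-1
p3 O@[(0,1,0,0)]: h1:-1[(0,0,0,0)]+1*
p4 X@[(0,0,0,0)] terminal -1; root [(1,4,0,0)] d7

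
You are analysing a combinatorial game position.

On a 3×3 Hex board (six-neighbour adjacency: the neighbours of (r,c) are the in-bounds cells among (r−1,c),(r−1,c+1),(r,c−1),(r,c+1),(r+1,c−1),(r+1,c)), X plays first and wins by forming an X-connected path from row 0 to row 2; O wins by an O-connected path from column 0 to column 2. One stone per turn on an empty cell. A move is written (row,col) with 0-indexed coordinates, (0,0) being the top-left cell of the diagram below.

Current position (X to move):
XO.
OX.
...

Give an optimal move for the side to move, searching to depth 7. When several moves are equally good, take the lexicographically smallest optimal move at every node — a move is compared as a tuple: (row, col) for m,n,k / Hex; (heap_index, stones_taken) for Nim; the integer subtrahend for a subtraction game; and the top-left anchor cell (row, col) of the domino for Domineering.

X's best at [XO./OX./...]: (0,2)

[XO./OX./...] X move#1: (0,2):+1/XOX/OX./...*, (1,2):-1/XO./OXX/..., (2,0):-1/XO./OX./X.., (2,1):-1/XO./OX./.X., (2,2):-1/XO./OX./..X
[XOX/OX./...] O move#2: (1,2):-1/XOX/OXO/...*, (2,0):-1/XOX/OX./O.., (2,1):-1/XOX/OX./.O., (2,2):-1/XOX/OX./..O
[XOX/OXO/...] X move#3: (2,0):+1/XOX/OXO/X..*, (2,1):+1/XOX/OXO/.X., (2,2):+1/XOX/OXO/..X
[XOX/OXO/X..] end (terminal -1, O#4); searched XO./OX./... to 7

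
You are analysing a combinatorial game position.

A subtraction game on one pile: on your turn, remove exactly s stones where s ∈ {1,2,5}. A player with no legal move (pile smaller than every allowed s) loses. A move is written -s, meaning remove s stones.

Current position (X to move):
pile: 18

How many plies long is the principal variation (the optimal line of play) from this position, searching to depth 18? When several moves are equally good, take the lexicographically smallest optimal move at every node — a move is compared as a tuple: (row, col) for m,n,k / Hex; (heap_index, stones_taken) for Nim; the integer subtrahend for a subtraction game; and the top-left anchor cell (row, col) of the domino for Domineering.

p1 X@[18]: -1[17]-1* -2[16]-1 -5[13]-1
p2 O@[17]: -1[16]-1 -2[15]+1* -5[12]+1
p3 X@[15]: -1[14]-1* -2[13]-1 -5[10]-1
p4 O@[14]: -1[13]-1 -2[12]+1* -5[9]+1
p5 X@[12]: -1[11]-1* -2[10]-1 -5[7]-1
p6 O@[11]: -1[10]-1 -2[9]+1* -5[6]+1
p7 X@[9]: -1[8]-1* -2[7]-1 -5[4]-1
p8 O@[8]: -1[7]-1 -2[6]+1* -5[3]+1
p9 X@[6]: -1[5]-1* -2[4]-1 -5[1]-1
p10 O@[5]: -1[4]-1 -2[3]+1* -5[0]+1
p11 X@[3]: -1[2]-1* -2[1]-1
p12 O@[2]: -1[1]-1 -2[0]+1*
p13 X@[0] terminal -1; root [18] d18

PV length from [18]: 12 plies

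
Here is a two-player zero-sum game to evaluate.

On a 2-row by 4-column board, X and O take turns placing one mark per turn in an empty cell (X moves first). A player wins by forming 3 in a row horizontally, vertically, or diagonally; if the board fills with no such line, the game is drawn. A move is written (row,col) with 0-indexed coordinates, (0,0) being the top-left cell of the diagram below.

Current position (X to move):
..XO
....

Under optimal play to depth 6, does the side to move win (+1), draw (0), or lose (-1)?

value(..XO/...., X) = 0

ply 1, X at ..XO/.... | (0,0)=+0→X.XO/....*; (0,1)=+0→.XXO/....; (1,0)=+0→..XO/X...; (1,1)=+0→..XO/.X..; (1,2)=+0→..XO/..X.; (1,3)=+0→..XO/...X
ply 2, O at X.XO/.... | (0,1)=+0→XOXO/....*; (1,0)=-1→X.XO/O...; (1,1)=-1→X.XO/.O..; (1,2)=-1→X.XO/..O.; (1,3)=-1→X.XO/...O
ply 3, X at XOXO/.... | (1,0)=+0→XOXO/X...*; (1,1)=+0→XOXO/.X..; (1,2)=+0→XOXO/..X.; (1,3)=+0→XOXO/...X
ply 4, O at XOXO/X... | (1,1)=+0→XOXO/XO..*; (1,2)=+0→XOXO/X.O.; (1,3)=+0→XOXO/X..O
ply 5, X at XOXO/XO.. | (1,2)=+0→XOXO/XOX.*; (1,3)=+0→XOXO/XO.X
ply 6, O at XOXO/XOX. | (1,3)=+0→XOXO/XOXO*
ply 7: XOXO/XOXO is terminal +0 (X); from ..XO/.... depth 6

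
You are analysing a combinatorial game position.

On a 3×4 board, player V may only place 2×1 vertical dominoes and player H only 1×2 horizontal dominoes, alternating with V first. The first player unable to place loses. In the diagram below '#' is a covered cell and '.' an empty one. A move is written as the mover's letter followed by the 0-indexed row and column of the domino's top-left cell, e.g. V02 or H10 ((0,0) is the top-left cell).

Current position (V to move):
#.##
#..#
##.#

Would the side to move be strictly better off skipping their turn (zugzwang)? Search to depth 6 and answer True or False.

ply 1, V at #.##/#..#/##.# | V01=+1→####/##.#/##.#*; V12=+1→#.##/#.##/####
ply 2: ####/##.#/##.# is terminal -1 (H); from #.##/#..#/##.# depth 6
pass branch (H moves first from the same position):
  | ply 1, H at #.##/#..#/##.# | H11=+1→#.##/####/##.#*
  | ply 2: #.##/####/##.# is terminal -1 (V); from #.##/#..#/##.# depth 6
V moving scores +1; V passing scores -1

zugzwang(#.##/#..#/##.#, V) = False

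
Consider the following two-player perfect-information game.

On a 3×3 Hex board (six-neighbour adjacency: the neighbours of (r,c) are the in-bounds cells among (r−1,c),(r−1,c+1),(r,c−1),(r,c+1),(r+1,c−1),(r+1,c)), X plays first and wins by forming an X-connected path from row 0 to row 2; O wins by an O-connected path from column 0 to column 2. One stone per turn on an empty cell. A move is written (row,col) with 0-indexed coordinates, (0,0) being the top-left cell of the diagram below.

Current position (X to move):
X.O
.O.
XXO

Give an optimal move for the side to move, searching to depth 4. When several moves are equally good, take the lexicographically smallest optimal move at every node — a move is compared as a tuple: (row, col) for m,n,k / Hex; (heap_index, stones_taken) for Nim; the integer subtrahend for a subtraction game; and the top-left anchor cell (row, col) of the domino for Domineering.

ply 1, X at X.O/.O./XXO | (0,1)=-1→XXO/.O./XXO; (1,0)=+1→X.O/XO./XXO*; (1,2)=-1→X.O/.OX/XXO
ply 2: X.O/XO./XXO is terminal -1 (O); from X.O/.O./XXO depth 4

X's best at [X.O/.O./XXO]: (1,0)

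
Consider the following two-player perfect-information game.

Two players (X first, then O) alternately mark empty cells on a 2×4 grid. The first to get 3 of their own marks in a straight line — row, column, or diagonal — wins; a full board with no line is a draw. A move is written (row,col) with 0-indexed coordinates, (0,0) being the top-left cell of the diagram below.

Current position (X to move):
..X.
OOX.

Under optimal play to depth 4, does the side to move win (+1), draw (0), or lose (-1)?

value(..X./OOX., X) = +1

ply 1, X at ..X./OOX. | (0,0)=+0→X.X./OOX.; (0,1)=+1→.XX./OOX.*; (0,3)=+0→..XX/OOX.; (1,3)=+0→..X./OOXX
ply 2, O at .XX./OOX. | (0,0)=-1→OXX./OOX.*; (0,3)=-1→.XXO/OOX.; (1,3)=-1→.XX./OOXO
ply 3, X at OXX./OOX. | (0,3)=+1→OXXX/OOX.*; (1,3)=+0→OXX./OOXX
ply 4: OXXX/OOX. is terminal -1 (O); from ..X./OOX. depth 4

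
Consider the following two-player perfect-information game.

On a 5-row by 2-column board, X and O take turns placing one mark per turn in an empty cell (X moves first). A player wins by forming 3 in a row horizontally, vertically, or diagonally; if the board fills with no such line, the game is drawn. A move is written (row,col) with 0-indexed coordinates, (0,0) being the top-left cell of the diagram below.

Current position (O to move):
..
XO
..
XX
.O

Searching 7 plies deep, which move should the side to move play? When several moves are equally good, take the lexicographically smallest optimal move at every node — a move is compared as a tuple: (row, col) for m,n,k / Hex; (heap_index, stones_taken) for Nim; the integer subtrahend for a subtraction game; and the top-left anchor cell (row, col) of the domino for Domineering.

O's best at [../XO/../XX/.O]: (2,0)

ply 1, O at ../XO/../XX/.O | (0,0)=-1→O./XO/../XX/.O; (0,1)=-1→.O/XO/../XX/.O; (2,0)=+0→../XO/O./XX/.O*; (2,1)=-1→../XO/.O/XX/.O; (4,0)=-1→../XO/../XX/OO
ply 2, X at ../XO/O./XX/.O | (0,0)=+0→X./XO/O./XX/.O*; (0,1)=+0→.X/XO/O./XX/.O; (2,1)=+0→../XO/OX/XX/.O; (4,0)=+0→../XO/O./XX/XO
ply 3, O at X./XO/O./XX/.O | (0,1)=+0→XO/XO/O./XX/.O*; (2,1)=+0→X./XO/OO/XX/.O; (4,0)=+0→X./XO/O./XX/OO
ply 4, X at XO/XO/O./XX/.O | (2,1)=+0→XO/XO/OX/XX/.O*; (4,0)=-1→XO/XO/O./XX/XO
ply 5, O at XO/XO/OX/XX/.O | (4,0)=+0→XO/XO/OX/XX/OO*
ply 6: XO/XO/OX/XX/OO is terminal +0 (X); from ../XO/../XX/.O depth 7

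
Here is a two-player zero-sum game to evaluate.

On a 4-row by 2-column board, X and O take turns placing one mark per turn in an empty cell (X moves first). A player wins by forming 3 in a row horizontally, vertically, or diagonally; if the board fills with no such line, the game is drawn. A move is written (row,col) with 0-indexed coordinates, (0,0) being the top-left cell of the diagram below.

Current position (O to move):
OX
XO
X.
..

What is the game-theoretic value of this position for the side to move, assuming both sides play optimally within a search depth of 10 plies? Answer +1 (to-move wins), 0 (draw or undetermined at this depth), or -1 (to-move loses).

ply 1, O at OX/XO/X./.. | (2,1)=-1→OX/XO/XO/..; (3,0)=+0→OX/XO/X./O.*; (3,1)=-1→OX/XO/X./.O
ply 2, X at OX/XO/X./O. | (2,1)=+0→OX/XO/XX/O.*; (3,1)=+0→OX/XO/X./OX
ply 3, O at OX/XO/XX/O. | (3,1)=+0→OX/XO/XX/OO*
ply 4: OX/XO/XX/OO is terminal +0 (X); from OX/XO/X./.. depth 10

value(OX/XO/X./.., O) = 0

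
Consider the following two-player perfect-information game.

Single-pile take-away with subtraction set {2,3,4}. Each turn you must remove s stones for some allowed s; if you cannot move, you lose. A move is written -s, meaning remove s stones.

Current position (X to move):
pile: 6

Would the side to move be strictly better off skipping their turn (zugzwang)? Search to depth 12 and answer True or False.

zugzwang(6, X) = True

p1 X@[6]: -2[4]-1* -3[3]-1 -4[2]-1
p2 O@[4]: -2[2]-1 -3[1]+1* -4[0]+1
p3 X@[1] terminal -1; root [6] d12
suppose X passes — search the same position with O to move:
pass> p1 O@[6]: -2[4]-1* -3[3]-1 -4[2]-1
pass> p2 X@[4]: -2[2]-1 -3[1]+1* -4[0]+1
pass> p3 O@[1] terminal -1; root [6] d12
for X: play -1, pass +1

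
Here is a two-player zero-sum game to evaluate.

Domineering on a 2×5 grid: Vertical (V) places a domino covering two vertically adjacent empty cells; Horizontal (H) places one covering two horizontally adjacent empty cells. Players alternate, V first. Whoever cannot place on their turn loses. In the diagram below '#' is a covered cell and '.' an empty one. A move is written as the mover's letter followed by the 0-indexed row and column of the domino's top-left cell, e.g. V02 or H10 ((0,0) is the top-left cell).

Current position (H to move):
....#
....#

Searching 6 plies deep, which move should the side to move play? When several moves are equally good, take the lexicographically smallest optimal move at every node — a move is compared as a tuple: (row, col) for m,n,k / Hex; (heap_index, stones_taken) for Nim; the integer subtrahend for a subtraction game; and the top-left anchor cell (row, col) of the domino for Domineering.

p1 H@[....#/....#]: H00[##..#/....#]-1 H01[.##.#/....#]+1* H02[..###/....#]-1 H10[....#/##..#]-1 H11[....#/.##.#]+1 H12[....#/..###]-1
p2 V@[.##.#/....#]: V00[###.#/#...#]-1* V03[.####/...##]-1
p3 H@[###.#/#...#]: H11[###.#/###.#]-1 H12[###.#/#.###]+1*
p4 V@[###.#/#.###] terminal -1; root [....#/....#] d6

H's best at [....#/....#]: H01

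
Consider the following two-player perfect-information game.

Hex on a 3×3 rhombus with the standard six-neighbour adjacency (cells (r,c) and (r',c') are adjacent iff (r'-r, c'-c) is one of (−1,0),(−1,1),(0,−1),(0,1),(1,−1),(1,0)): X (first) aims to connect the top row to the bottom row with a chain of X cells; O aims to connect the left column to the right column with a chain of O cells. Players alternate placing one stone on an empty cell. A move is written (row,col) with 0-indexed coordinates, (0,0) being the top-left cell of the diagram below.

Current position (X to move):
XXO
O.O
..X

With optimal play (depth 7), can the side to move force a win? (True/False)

p1 X@[XXO/O.O/..X]: (1,1)[XXO/OXO/..X]+1* (2,0)[XXO/O.O/X.X]-1 (2,1)[XXO/O.O/.XX]-1
p2 O@[XXO/OXO/..X]: (2,0)[XXO/OXO/O.X]-1* (2,1)[XXO/OXO/.OX]-1
p3 X@[XXO/OXO/O.X]: (2,1)[XXO/OXO/OXX]+1*
p4 O@[XXO/OXO/OXX] terminal -1; root [XXO/O.O/..X] d7

X winning at [XXO/O.O/..X]: True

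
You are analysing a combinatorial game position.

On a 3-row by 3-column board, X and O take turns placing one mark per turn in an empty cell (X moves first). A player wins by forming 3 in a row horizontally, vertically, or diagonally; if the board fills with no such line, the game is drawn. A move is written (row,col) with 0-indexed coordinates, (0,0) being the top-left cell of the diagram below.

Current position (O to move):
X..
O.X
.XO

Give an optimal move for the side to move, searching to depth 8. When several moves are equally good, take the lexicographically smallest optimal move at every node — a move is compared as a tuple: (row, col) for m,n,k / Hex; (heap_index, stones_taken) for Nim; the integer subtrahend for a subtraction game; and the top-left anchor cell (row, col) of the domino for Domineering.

O's best at [X../O.X/.XO]: (0,1)

[X../O.X/.XO] O move#1: (0,1):+0/XO./O.X/.XO*, (0,2):+0/X.O/O.X/.XO, (1,1):+0/X../OOX/.XO, (2,0):-1/X../O.X/OXO
[XO./O.X/.XO] X move#2: (0,2):+0/XOX/O.X/.XO*, (1,1):+0/XO./OXX/.XO, (2,0):+0/XO./O.X/XXO
[XOX/O.X/.XO] O move#3: (1,1):+0/XOX/OOX/.XO*, (2,0):+0/XOX/O.X/OXO
[XOX/OOX/.XO] X move#4: (2,0):+0/XOX/OOX/XXO*
[XOX/OOX/XXO] end (terminal +0, O#5); searched X../O.X/.XO to 8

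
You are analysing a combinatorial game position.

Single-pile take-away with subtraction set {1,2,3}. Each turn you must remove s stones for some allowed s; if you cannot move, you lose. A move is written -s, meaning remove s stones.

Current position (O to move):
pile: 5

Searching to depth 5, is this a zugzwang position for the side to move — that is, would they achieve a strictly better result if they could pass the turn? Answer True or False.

zugzwang(5, O) = False

p1 O@[5]: -1[4]+1* -2[3]-1 -3[2]-1
p2 X@[4]: -1[3]-1* -2[2]-1 -3[1]-1
p3 O@[3]: -1[2]-1 -2[1]-1 -3[0]+1*
p4 X@[0] terminal -1; root [5] d5
if O skipped the turn, X would face:
~ p1 X@[5]: -1[4]+1* -2[3]-1 -3[2]-1
~ p2 O@[4]: -1[3]-1* -2[2]-1 -3[1]-1
~ p3 X@[3]: -1[2]-1 -2[1]-1 -3[0]+1*
~ p4 O@[0] terminal -1; root [5] d5
compare (O): move=+1 vs pass=-1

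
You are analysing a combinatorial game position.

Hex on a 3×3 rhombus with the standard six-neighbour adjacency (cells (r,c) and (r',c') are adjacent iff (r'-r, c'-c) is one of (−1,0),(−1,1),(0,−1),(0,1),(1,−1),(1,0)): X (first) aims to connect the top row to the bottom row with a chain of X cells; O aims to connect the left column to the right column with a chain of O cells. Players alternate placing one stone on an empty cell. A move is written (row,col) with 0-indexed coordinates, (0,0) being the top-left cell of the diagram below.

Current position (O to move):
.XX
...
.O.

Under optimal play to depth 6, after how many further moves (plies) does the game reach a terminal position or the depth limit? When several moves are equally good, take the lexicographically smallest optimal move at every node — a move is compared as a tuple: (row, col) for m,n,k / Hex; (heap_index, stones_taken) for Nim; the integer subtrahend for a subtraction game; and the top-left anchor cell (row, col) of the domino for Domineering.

ply 1, O at .XX/.../.O. | (0,0)=-1→OXX/.../.O.; (1,0)=+1→.XX/O../.O.*; (1,1)=+1→.XX/.O./.O.; (1,2)=-1→.XX/..O/.O.; (2,0)=+1→.XX/.../OO.; (2,2)=-1→.XX/.../.OO
ply 2, X at .XX/O../.O. | (0,0)=-1→XXX/O../.O.*; (1,1)=-1→.XX/OX./.O.; (1,2)=-1→.XX/O.X/.O.; (2,0)=-1→.XX/O../XO.; (2,2)=-1→.XX/O../.OX
ply 3, O at XXX/O../.O. | (1,1)=+1→XXX/OO./.O.*; (1,2)=+1→XXX/O.O/.O.; (2,0)=+1→XXX/O../OO.; (2,2)=+1→XXX/O../.OO
ply 4, X at XXX/OO./.O. | (1,2)=-1→XXX/OOX/.O.*; (2,0)=-1→XXX/OO./XO.; (2,2)=-1→XXX/OO./.OX
ply 5, O at XXX/OOX/.O. | (2,0)=-1→XXX/OOX/OO.; (2,2)=+1→XXX/OOX/.OO*
ply 6: XXX/OOX/.OO is terminal -1 (X); from .XX/.../.O. depth 6

PV length from [.XX/.../.O.]: 5 plies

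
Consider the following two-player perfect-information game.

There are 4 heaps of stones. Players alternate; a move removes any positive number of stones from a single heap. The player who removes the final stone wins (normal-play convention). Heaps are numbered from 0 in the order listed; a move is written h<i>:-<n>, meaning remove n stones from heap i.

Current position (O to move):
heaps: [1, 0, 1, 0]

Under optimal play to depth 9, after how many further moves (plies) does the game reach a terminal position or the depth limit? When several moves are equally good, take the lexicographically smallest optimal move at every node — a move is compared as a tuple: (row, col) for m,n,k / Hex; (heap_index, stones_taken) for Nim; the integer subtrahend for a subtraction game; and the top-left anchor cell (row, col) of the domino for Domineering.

ply 1, O at (1,0,1,0) | h0:-1=-1→(0,0,1,0)*; h2:-1=-1→(1,0,0,0)
ply 2, X at (0,0,1,0) | h2:-1=+1→(0,0,0,0)*
ply 3: (0,0,0,0) is terminal -1 (O); from (1,0,1,0) depth 9

PV length from [(1,0,1,0)]: 2 plies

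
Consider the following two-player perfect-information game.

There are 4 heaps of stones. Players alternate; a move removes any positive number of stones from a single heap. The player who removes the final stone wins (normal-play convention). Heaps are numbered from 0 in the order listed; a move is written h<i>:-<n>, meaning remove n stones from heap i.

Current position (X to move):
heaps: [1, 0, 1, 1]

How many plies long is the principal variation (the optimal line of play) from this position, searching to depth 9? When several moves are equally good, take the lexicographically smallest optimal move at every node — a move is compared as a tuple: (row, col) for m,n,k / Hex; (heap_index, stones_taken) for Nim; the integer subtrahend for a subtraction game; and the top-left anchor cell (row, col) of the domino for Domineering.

[(1,0,1,1)] X move#1: h0:-1:+1/(0,0,1,1)*, h2:-1:+1/(1,0,0,1), h3:-1:+1/(1,0,1,0)
[(0,0,1,1)] O move#2: h2:-1:-1/(0,0,0,1)*, h3:-1:-1/(0,0,1,0)
[(0,0,0,1)] X move#3: h3:-1:+1/(0,0,0,0)*
[(0,0,0,0)] end (terminal -1, O#4); searched (1,0,1,1) to 9

PV length from [(1,0,1,1)]: 3 plies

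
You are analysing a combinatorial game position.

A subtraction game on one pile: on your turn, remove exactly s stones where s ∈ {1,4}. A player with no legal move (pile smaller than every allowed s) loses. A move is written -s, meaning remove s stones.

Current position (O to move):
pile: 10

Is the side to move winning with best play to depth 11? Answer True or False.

O winning at [10]: False

[10] O move#1: -1:-1/9*, -4:-1/6
[9] X move#2: -1:-1/8, -4:+1/5*
[5] O move#3: -1:-1/4*, -4:-1/1
[4] X move#4: -1:-1/3, -4:+1/0*
[0] end (terminal -1, O#5); searched 10 to 11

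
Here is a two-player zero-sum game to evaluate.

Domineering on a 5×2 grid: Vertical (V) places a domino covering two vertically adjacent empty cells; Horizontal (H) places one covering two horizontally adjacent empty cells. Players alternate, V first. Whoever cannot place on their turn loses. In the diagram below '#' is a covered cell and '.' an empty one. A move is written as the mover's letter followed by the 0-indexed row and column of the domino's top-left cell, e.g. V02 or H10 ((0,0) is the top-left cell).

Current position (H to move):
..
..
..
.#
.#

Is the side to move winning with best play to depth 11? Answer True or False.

H winning at [../../../.#/.#]: True

ply 1, H at ../../../.#/.# | H00=-1→##/../../.#/.#; H10=+1→../##/../.#/.#*; H20=-1→../../##/.#/.#
ply 2, V at ../##/../.#/.# | V20=-1→../##/#./##/.#*; V30=-1→../##/../##/##
ply 3, H at ../##/#./##/.# | H00=+1→##/##/#./##/.#*
ply 4: ##/##/#./##/.# is terminal -1 (V); from ../../../.#/.# depth 11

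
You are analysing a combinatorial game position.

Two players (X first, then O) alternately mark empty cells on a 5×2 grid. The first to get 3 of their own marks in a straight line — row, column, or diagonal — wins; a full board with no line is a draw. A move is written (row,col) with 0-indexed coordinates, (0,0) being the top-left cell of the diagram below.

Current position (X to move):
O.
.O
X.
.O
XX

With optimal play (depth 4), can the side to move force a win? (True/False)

ply 1, X at O./.O/X./.O/XX | (0,1)=-1→OX/.O/X./.O/XX; (1,0)=-1→O./XO/X./.O/XX; (2,1)=+0→O./.O/XX/.O/XX; (3,0)=+1→O./.O/X./XO/XX*
ply 2: O./.O/X./XO/XX is terminal -1 (O); from O./.O/X./.O/XX depth 4

X winning at [O./.O/X./.O/XX]: True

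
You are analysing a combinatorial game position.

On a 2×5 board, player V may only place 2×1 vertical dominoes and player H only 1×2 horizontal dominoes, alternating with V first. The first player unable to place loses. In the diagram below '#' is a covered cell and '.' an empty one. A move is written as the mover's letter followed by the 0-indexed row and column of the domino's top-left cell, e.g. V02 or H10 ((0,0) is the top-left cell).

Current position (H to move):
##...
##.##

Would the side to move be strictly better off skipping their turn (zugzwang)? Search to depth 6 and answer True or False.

[##.../##.##] H move#1: H02:+1/####./##.##*, H03:-1/##.##/##.##
[####./##.##] end (terminal -1, V#2); searched ##.../##.## to 6
pass branch (V moves first from the same position):
  | [##.../##.##] V move#1: V02:-1/###../#####*
  | [###../#####] H move#2: H03:+1/#####/#####*
  | [#####/#####] end (terminal -1, V#3); searched ##.../##.## to 6
H moving scores +1; H passing scores +1

zugzwang(##.../##.##, H) = False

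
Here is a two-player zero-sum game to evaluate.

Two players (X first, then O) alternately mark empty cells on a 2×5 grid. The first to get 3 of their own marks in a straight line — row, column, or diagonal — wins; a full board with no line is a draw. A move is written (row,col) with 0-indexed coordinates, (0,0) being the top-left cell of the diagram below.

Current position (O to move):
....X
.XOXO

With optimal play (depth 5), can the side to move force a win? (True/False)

O winning at [....X/.XOXO]: False

ply 1, O at ....X/.XOXO | (0,0)=+0→O...X/.XOXO*; (0,1)=+0→.O..X/.XOXO; (0,2)=+0→..O.X/.XOXO; (0,3)=+0→...OX/.XOXO; (1,0)=+0→....X/OXOXO
ply 2, X at O...X/.XOXO | (0,1)=+0→OX..X/.XOXO*; (0,2)=+0→O.X.X/.XOXO; (0,3)=+0→O..XX/.XOXO; (1,0)=+0→O...X/XXOXO
ply 3, O at OX..X/.XOXO | (0,2)=+0→OXO.X/.XOXO*; (0,3)=+0→OX.OX/.XOXO; (1,0)=+0→OX..X/OXOXO
ply 4, X at OXO.X/.XOXO | (0,3)=+0→OXOXX/.XOXO*; (1,0)=+0→OXO.X/XXOXO
ply 5, O at OXOXX/.XOXO | (1,0)=+0→OXOXX/OXOXO*
ply 6: OXOXX/OXOXO is terminal +0 (X); from ....X/.XOXO depth 5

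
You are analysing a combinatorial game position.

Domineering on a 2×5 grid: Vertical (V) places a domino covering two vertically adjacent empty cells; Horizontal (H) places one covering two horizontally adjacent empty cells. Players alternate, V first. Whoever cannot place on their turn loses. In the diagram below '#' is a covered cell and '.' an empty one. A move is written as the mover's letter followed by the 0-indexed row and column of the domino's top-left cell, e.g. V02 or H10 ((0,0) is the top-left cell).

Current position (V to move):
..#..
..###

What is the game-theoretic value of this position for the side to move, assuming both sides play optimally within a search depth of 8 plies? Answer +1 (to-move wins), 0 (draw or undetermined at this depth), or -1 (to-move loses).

value(..#../..###, V) = +1

p1 V@[..#../..###]: V00[#.#../#.###]+1* V01[.##../.####]+1
p2 H@[#.#../#.###]: H03[#.###/#.###]-1*
p3 V@[#.###/#.###]: V01[#####/#####]+1*
p4 H@[#####/#####] terminal -1; root [..#../..###] d8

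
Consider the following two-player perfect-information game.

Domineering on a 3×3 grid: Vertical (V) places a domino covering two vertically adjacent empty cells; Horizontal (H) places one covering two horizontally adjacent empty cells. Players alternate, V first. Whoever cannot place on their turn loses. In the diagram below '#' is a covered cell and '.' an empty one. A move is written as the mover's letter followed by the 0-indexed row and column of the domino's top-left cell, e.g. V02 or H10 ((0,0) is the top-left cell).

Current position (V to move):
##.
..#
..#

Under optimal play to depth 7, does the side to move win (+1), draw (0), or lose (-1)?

ply 1, V at ##./..#/..# | V10=+1→##./#.#/#.#*; V11=+1→##./.##/.##
ply 2: ##./#.#/#.# is terminal -1 (H); from ##./..#/..# depth 7

value(##./..#/..#, V) = +1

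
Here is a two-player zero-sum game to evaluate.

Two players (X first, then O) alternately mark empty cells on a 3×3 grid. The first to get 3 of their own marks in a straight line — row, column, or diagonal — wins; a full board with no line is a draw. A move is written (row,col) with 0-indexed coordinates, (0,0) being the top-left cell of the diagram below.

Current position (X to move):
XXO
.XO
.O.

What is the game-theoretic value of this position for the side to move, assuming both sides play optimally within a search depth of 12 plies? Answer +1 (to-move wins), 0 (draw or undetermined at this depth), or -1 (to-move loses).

ply 1, X at XXO/.XO/.O. | (1,0)=-1→XXO/XXO/.O.; (2,0)=-1→XXO/.XO/XO.; (2,2)=+1→XXO/.XO/.OX*
ply 2: XXO/.XO/.OX is terminal -1 (O); from XXO/.XO/.O. depth 12

value(XXO/.XO/.O., X) = +1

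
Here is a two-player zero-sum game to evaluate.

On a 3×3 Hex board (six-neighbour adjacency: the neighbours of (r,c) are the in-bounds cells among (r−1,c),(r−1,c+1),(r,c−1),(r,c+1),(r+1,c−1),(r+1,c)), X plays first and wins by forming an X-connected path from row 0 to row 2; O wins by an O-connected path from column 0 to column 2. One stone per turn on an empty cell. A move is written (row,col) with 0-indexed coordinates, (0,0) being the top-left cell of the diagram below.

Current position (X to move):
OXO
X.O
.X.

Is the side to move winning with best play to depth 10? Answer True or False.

p1 X@[OXO/X.O/.X.]: (1,1)[OXO/XXO/.X.]+1* (2,0)[OXO/X.O/XX.]+1 (2,2)[OXO/X.O/.XX]+1
p2 O@[OXO/XXO/.X.] terminal -1; root [OXO/X.O/.X.] d10

X winning at [OXO/X.O/.X.]: True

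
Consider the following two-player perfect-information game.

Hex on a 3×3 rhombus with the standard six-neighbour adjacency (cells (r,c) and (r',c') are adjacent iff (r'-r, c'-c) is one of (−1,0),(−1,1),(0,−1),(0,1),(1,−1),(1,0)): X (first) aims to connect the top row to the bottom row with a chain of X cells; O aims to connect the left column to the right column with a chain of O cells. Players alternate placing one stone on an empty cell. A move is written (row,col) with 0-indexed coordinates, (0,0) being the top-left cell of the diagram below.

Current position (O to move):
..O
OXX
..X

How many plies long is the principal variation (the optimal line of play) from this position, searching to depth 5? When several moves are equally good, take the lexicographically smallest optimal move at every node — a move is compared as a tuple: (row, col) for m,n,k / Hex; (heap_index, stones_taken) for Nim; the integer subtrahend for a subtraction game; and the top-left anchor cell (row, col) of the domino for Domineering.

[..O/OXX/..X] O move#1: (0,0):-1/O.O/OXX/..X, (0,1):+1/.OO/OXX/..X*, (2,0):-1/..O/OXX/O.X, (2,1):-1/..O/OXX/.OX
[.OO/OXX/..X] end (terminal -1, X#2); searched ..O/OXX/..X to 5

PV length from [..O/OXX/..X]: 1 ply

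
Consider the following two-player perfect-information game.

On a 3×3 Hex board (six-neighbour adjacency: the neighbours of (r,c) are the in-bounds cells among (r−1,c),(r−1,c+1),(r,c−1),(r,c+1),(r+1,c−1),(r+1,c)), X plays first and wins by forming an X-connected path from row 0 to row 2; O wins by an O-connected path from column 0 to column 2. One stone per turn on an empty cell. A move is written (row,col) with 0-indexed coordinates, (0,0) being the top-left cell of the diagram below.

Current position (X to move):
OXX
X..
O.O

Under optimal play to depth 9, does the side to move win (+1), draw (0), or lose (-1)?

value(OXX/X../O.O, X) = +1

p1 X@[OXX/X../O.O]: (1,1)[OXX/XX./O.O]-1 (1,2)[OXX/X.X/O.O]-1 (2,1)[OXX/X../OXO]+1*
p2 O@[OXX/X../OXO]: (1,1)[OXX/XO./OXO]-1* (1,2)[OXX/X.O/OXO]-1
p3 X@[OXX/XO./OXO]: (1,2)[OXX/XOX/OXO]+1*
p4 O@[OXX/XOX/OXO] terminal -1; root [OXX/X../O.O] d9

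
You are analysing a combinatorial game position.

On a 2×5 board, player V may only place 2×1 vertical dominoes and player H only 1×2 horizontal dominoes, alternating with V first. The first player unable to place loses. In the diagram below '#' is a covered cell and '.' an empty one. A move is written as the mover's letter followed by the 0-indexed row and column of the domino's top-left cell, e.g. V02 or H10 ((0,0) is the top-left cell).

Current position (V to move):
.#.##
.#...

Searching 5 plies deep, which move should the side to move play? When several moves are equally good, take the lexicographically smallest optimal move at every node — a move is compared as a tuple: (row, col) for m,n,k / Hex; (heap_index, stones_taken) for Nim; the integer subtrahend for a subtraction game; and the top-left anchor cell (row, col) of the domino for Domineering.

V's best at [.#.##/.#...]: V02

p1 V@[.#.##/.#...]: V00[##.##/##...]-1 V02[.####/.##..]+1*
p2 H@[.####/.##..]: H13[.####/.####]-1*
p3 V@[.####/.####]: V00[#####/#####]+1*
p4 H@[#####/#####] terminal -1; root [.#.##/.#...] d5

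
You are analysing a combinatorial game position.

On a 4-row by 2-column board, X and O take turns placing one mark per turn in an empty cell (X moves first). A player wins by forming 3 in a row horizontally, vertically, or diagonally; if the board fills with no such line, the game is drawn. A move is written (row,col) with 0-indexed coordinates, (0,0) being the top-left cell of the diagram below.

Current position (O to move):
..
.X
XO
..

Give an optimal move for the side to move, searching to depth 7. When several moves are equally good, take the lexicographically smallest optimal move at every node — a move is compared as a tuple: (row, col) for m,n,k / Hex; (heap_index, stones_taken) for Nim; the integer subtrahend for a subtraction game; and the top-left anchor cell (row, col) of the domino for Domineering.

ply 1, O at ../.X/XO/.. | (0,0)=+0→O./.X/XO/..*; (0,1)=-1→.O/.X/XO/..; (1,0)=+0→../OX/XO/..; (3,0)=+0→../.X/XO/O.; (3,1)=-1→../.X/XO/.O
ply 2, X at O./.X/XO/.. | (0,1)=+0→OX/.X/XO/..*; (1,0)=+0→O./XX/XO/..; (3,0)=+0→O./.X/XO/X.; (3,1)=+0→O./.X/XO/.X
ply 3, O at OX/.X/XO/.. | (1,0)=+0→OX/OX/XO/..*; (3,0)=+0→OX/.X/XO/O.; (3,1)=+0→OX/.X/XO/.O
ply 4, X at OX/OX/XO/.. | (3,0)=+0→OX/OX/XO/X.*; (3,1)=+0→OX/OX/XO/.X
ply 5, O at OX/OX/XO/X. | (3,1)=+0→OX/OX/XO/XO*
ply 6: OX/OX/XO/XO is terminal +0 (X); from ../.X/XO/.. depth 7

O's best at [../.X/XO/..]: (0,0)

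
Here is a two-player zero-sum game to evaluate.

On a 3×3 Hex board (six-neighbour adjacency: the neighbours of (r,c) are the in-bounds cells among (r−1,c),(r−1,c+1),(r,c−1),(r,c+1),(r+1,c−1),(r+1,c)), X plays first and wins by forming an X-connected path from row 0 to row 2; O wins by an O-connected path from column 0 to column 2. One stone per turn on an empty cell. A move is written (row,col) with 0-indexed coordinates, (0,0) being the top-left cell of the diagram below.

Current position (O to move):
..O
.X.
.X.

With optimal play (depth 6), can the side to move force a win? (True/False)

ply 1, O at ..O/.X./.X. | (0,0)=-1→O.O/.X./.X.; (0,1)=+1→.OO/.X./.X.*; (1,0)=-1→..O/OX./.X.; (1,2)=-1→..O/.XO/.X.; (2,0)=-1→..O/.X./OX.; (2,2)=-1→..O/.X./.XO
ply 2, X at .OO/.X./.X. | (0,0)=-1→XOO/.X./.X.*; (1,0)=-1→.OO/XX./.X.; (1,2)=-1→.OO/.XX/.X.; (2,0)=-1→.OO/.X./XX.; (2,2)=-1→.OO/.X./.XX
ply 3, O at XOO/.X./.X. | (1,0)=+1→XOO/OX./.X.*; (1,2)=-1→XOO/.XO/.X.; (2,0)=-1→XOO/.X./OX.; (2,2)=-1→XOO/.X./.XO
ply 4: XOO/OX./.X. is terminal -1 (X); from ..O/.X./.X. depth 6

O winning at [..O/.X./.X.]: True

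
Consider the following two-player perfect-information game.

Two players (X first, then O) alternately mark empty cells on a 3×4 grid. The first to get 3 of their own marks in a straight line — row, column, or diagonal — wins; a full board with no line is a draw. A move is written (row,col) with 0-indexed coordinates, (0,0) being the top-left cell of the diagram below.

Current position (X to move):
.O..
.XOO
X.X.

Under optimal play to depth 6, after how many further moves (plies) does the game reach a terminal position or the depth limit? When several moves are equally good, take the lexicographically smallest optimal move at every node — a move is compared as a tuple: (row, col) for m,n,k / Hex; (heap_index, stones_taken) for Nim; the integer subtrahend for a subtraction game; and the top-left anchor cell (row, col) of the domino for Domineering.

PV length from [.O../.XOO/X.X.]: 1 ply

ply 1, X at .O../.XOO/X.X. | (0,0)=+1→XO../.XOO/X.X.*; (0,2)=+1→.OX./.XOO/X.X.; (0,3)=-1→.O.X/.XOO/X.X.; (1,0)=-1→.O../XXOO/X.X.; (2,1)=+1→.O../.XOO/XXX.; (2,3)=+1→.O../.XOO/X.XX
ply 2: XO../.XOO/X.X. is terminal -1 (O); from .O../.XOO/X.X. depth 6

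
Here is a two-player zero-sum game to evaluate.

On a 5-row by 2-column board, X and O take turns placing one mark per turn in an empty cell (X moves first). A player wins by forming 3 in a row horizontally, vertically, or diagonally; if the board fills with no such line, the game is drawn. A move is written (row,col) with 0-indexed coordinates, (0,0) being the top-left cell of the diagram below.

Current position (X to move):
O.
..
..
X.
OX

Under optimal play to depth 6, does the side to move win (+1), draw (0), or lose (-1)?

p1 X@[O./../../X./OX]: (0,1)[OX/../../X./OX]+0* (1,0)[O./X./../X./OX]+0 (1,1)[O./.X/../X./OX]+0 (2,0)[O./../X./X./OX]+0 (2,1)[O./../.X/X./OX]+0 (3,1)[O./../../XX/OX]+0
p2 O@[OX/../../X./OX]: (1,0)[OX/O./../X./OX]+0* (1,1)[OX/.O/../X./OX]+0 (2,0)[OX/../O./X./OX]+0 (2,1)[OX/../.O/X./OX]+0 (3,1)[OX/../../XO/OX]+0
p3 X@[OX/O./../X./OX]: (1,1)[OX/OX/../X./OX]-1 (2,0)[OX/O./X./X./OX]+0* (2,1)[OX/O./.X/X./OX]-1 (3,1)[OX/O./../XX/OX]-1
p4 O@[OX/O./X./X./OX]: (1,1)[OX/OO/X./X./OX]+0* (2,1)[OX/O./XO/X./OX]+0 (3,1)[OX/O./X./XO/OX]+0
p5 X@[OX/OO/X./X./OX]: (2,1)[OX/OO/XX/X./OX]+0* (3,1)[OX/OO/X./XX/OX]+0
p6 O@[OX/OO/XX/X./OX]: (3,1)[OX/OO/XX/XO/OX]+0*
p7 X@[OX/OO/XX/XO/OX] terminal +0; root [O./../../X./OX] d6

value(O./../../X./OX, X) = 0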